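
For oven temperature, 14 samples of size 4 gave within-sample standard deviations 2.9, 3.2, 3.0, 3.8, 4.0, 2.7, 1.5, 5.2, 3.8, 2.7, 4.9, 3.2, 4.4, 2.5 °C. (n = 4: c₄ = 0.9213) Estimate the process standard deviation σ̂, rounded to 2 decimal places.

3.71

s̄ = (2.9 + 3.2 + 3.0 + 3.8 + 4.0 + 2.7 + 1.5 + 5.2 + 3.8 + 2.7 + 4.9 + 3.2 + 4.4 + 2.5) / 14 = 3.4143
σ̂ = s̄ / c₄ = 3.4143 / 0.9213 = 3.7059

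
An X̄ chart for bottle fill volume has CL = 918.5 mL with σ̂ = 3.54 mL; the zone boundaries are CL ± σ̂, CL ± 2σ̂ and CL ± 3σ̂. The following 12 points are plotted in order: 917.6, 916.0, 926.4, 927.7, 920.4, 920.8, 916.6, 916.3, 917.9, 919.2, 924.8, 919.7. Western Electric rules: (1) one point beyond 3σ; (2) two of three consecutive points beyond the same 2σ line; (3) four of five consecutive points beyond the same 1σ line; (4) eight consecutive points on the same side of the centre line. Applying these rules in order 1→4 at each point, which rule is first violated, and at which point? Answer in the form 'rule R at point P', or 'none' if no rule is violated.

Zone of each point (C = within 1σ̂, B = 1σ̂–2σ̂, A = 2σ̂–3σ̂, * = beyond 3σ̂; sign = side of CL): 1:-C, 2:-C, 3:+A, 4:+A, 5:+C, 6:+C, 7:-C, 8:-C, 9:-C, 10:+C, 11:+B, 12:+C
Rule 2 (two of three consecutive points beyond the same 2σ limit) is satisfied at point 4.

rule 2 at point 4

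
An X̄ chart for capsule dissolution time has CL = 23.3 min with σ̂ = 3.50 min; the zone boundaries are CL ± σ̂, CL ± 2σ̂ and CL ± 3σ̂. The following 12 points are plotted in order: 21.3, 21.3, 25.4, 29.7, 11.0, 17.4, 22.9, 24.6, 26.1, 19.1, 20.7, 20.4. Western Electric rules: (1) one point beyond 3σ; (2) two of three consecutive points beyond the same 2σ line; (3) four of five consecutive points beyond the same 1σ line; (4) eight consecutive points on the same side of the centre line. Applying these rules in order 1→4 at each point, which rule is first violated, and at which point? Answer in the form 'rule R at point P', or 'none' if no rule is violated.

Zone of each point (C = within 1σ̂, B = 1σ̂–2σ̂, A = 2σ̂–3σ̂, * = beyond 3σ̂; sign = side of CL): 1:-C, 2:-C, 3:+C, 4:+B, 5:-*, 6:-B, 7:-C, 8:+C, 9:+C, 10:-B, 11:-C, 12:-C
Rule 1 (one point beyond the 3σ limits) is satisfied at point 5.

rule 1 at point 5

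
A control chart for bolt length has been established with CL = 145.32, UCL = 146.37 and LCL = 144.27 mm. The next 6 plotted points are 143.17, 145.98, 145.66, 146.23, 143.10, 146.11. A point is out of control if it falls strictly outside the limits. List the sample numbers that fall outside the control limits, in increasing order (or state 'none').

Compare each point to [144.27, 146.37]: sample 1 = 143.17 < LCL; sample 5 = 143.10 < LCL.

1, 5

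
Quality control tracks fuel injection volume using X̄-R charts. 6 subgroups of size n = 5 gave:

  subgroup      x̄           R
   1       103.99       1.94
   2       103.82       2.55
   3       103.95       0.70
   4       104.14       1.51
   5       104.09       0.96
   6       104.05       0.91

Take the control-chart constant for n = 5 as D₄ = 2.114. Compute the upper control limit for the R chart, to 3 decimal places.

3.019

R̄ = (1.94 + 2.55 + 0.70 + 1.51 + 0.96 + 0.91) / 6 = 8.5700 / 6 = 1.4283
UCL_R = D₄·R̄ = 2.114 × 1.4283 = 3.0195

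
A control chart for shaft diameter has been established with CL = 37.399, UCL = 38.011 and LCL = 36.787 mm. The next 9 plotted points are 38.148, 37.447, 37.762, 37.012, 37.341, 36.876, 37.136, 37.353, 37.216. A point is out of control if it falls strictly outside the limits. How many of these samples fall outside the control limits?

Compare each point to [36.787, 38.011]: sample 1 = 38.148 > UCL.

1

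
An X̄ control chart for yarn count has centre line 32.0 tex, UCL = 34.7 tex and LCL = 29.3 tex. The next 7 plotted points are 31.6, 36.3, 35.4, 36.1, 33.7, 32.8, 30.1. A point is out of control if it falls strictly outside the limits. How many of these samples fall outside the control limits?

3

Compare each point to [29.3, 34.7]: sample 2 = 36.3 > UCL; sample 3 = 35.4 > UCL; sample 4 = 36.1 > UCL.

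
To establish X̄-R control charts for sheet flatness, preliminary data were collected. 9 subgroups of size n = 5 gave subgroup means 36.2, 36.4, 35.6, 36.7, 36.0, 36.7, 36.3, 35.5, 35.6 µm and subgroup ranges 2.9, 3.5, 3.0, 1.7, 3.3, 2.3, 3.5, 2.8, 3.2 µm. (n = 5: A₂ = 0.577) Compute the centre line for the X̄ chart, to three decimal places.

X̄̄ = (36.2 + 36.4 + 35.6 + 36.7 + 36.0 + 36.7 + 36.3 + 35.5 + 35.6) / 9 = 325.0000 / 9 = 36.1111
CL = X̄̄ = 36.1111

36.111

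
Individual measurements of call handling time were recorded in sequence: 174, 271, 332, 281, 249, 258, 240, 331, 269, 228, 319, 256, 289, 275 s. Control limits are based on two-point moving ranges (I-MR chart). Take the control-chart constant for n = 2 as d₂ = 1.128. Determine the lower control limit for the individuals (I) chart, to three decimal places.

133.790

X̄ = (174 + 271 + 332 + 281 + 249 + 258 + 240 + 331 + 269 + 228 + 319 + 256 + 289 + 275) / 14 = 269.4286
Moving ranges: 97, 61, 51, 32, 9, 18, 91, 62, 41, 91, 63, 33, 14; M̄R̄ = 663.0000 / 13 = 51.0000
LCL = X̄ − 3·M̄R̄/d₂ = 269.4286 − 3 × 51.0000 / 1.128 = 133.7903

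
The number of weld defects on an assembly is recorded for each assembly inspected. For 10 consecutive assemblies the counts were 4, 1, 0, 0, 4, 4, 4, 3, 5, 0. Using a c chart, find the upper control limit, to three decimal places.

7.243

c̄ = (4 + 1 + 0 + 0 + 4 + 4 + 4 + 3 + 5 + 0) / 10 = 25 / 10 = 2.5000
UCL = c̄ + 3√c̄ = 2.5000 + 3 × √2.5000 = 2.5000 + 3 × 1.5811 = 7.2434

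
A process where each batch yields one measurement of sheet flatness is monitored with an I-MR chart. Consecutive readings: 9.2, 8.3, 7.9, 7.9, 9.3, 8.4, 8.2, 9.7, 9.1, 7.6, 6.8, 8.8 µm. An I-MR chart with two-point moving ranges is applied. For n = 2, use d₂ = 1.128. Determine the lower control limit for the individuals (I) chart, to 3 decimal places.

X̄ = (9.2 + 8.3 + 7.9 + 7.9 + 9.3 + 8.4 + 8.2 + 9.7 + 9.1 + 7.6 + 6.8 + 8.8) / 12 = 8.4333
Moving ranges: 0.9, 0.4, 0.0, 1.4, 0.9, 0.2, 1.5, 0.6, 1.5, 0.8, 2.0; M̄R̄ = 10.2000 / 11 = 0.9273
LCL = X̄ − 3·M̄R̄/d₂ = 8.4333 − 3 × 0.9273 / 1.128 = 5.9672

5.967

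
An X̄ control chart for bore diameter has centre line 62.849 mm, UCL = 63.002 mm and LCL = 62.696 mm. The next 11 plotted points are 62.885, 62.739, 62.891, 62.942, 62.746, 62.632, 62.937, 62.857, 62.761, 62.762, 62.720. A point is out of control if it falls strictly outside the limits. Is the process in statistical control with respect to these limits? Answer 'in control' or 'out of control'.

out of control

Compare each point to [62.696, 63.002]: sample 6 = 62.632 < LCL.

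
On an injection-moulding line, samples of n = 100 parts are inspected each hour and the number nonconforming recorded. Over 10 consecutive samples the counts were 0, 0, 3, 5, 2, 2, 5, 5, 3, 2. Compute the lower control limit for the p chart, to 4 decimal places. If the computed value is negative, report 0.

p̄ = Σdᵢ / (k·n) = 27 / (10 × 100) = 0.02700
LCL = p̄ − 3·√(p̄(1−p̄)/n) = 0.02700 − 3 × 0.01621 = -0.02162 → 0 (negative, so LCL = 0)

0.0000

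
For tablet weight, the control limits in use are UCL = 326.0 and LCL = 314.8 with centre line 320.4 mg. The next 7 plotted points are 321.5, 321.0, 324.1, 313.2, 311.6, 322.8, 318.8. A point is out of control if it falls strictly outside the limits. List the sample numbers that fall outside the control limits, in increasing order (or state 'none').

4, 5

Compare each point to [314.8, 326.0]: sample 4 = 313.2 < LCL; sample 5 = 311.6 < LCL.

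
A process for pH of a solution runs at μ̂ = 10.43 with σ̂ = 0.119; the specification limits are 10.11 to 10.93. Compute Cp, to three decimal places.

Cp = (USL − LSL) / (6σ̂) = (10.93 − 10.11) / (6 × 0.119) = 0.8200 / 0.7140 = 1.1485

1.148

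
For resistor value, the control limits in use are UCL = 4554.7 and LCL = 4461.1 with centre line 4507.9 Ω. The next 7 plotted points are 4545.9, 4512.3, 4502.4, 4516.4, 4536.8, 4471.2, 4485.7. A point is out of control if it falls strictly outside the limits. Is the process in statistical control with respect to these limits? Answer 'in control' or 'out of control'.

in control

All 7 points lie within [4461.1, 4554.7].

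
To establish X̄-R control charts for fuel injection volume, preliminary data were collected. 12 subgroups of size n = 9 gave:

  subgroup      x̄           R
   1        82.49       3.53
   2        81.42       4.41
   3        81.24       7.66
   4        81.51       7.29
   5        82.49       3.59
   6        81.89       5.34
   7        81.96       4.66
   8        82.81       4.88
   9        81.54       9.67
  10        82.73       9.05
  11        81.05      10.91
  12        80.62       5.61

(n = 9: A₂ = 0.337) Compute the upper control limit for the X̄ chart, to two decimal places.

83.96

X̄̄ = (82.49 + 81.42 + 81.24 + 81.51 + 82.49 + 81.89 + 81.96 + 82.81 + 81.54 + 82.73 + 81.05 + 80.62) / 12 = 981.7500 / 12 = 81.8125
R̄ = (3.53 + 4.41 + 7.66 + 7.29 + 3.59 + 5.34 + 4.66 + 4.88 + 9.67 + 9.05 + 10.91 + 5.61) / 12 = 76.6000 / 12 = 6.3833
UCL = X̄̄ + A₂·R̄ = 81.8125 + 0.337 × 6.3833 = 83.9637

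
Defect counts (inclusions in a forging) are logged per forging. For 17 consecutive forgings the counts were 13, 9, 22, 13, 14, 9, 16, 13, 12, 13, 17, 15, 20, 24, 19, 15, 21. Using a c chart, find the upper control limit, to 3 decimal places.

27.433

c̄ = (13 + 9 + 22 + 13 + 14 + 9 + 16 + 13 + 12 + 13 + 17 + 15 + 20 + 24 + 19 + 15 + 21) / 17 = 265 / 17 = 15.5882
UCL = c̄ + 3√c̄ = 15.5882 + 3 × √15.5882 = 15.5882 + 3 × 3.9482 = 27.4328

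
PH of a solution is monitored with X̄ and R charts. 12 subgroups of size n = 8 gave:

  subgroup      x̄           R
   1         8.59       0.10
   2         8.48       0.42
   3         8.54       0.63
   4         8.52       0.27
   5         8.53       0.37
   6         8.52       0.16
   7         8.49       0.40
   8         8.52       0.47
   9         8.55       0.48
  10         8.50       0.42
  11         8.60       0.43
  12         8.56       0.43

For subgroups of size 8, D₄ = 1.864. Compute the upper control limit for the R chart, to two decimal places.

R̄ = (0.10 + 0.42 + 0.63 + 0.27 + 0.37 + 0.16 + 0.40 + 0.47 + 0.48 + 0.42 + 0.43 + 0.43) / 12 = 4.5800 / 12 = 0.3817
UCL_R = D₄·R̄ = 1.864 × 0.3817 = 0.7114

0.71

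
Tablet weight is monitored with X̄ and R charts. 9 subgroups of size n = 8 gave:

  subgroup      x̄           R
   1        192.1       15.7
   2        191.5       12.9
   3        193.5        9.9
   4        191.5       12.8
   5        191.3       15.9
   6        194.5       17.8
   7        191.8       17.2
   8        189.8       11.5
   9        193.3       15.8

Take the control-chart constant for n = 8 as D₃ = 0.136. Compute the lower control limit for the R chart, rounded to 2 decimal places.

1.96

R̄ = (15.7 + 12.9 + 9.9 + 12.8 + 15.9 + 17.8 + 17.2 + 11.5 + 15.8) / 9 = 129.5000 / 9 = 14.3889
LCL_R = D₃·R̄ = 0.136 × 14.3889 = 1.9569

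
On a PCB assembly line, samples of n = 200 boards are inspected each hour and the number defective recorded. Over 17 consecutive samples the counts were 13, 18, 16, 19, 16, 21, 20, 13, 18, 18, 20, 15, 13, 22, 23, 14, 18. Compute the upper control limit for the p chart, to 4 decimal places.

0.1472

p̄ = Σdᵢ / (k·n) = 297 / (17 × 200) = 0.08735
UCL = p̄ + 3·√(p̄(1−p̄)/n) = 0.08735 + 3 × √(0.08735×0.91265/200) = 0.08735 + 3 × 0.01997 = 0.14725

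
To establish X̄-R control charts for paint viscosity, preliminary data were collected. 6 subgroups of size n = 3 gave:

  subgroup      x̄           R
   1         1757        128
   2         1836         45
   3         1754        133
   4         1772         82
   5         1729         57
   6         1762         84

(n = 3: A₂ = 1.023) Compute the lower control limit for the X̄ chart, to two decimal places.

1678.14

X̄̄ = (1757 + 1836 + 1754 + 1772 + 1729 + 1762) / 6 = 10610.0000 / 6 = 1768.3333
R̄ = (128 + 45 + 133 + 82 + 57 + 84) / 6 = 529.0000 / 6 = 88.1667
LCL = X̄̄ − A₂·R̄ = 1768.3333 − 1.023 × 88.1667 = 1678.1388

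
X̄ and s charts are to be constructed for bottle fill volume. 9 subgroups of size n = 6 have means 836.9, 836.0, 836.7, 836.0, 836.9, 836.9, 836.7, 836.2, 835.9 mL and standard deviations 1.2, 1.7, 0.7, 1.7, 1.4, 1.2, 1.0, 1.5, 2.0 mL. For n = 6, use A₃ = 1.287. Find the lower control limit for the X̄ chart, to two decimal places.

834.69

X̄̄ = (836.9 + 836.0 + 836.7 + 836.0 + 836.9 + 836.9 + 836.7 + 836.2 + 835.9) / 9 = 836.4667
s̄ = (1.2 + 1.7 + 0.7 + 1.7 + 1.4 + 1.2 + 1.0 + 1.5 + 2.0) / 9 = 1.3778
LCL = X̄̄ − A₃·s̄ = 836.4667 − 1.287 × 1.3778 = 834.6935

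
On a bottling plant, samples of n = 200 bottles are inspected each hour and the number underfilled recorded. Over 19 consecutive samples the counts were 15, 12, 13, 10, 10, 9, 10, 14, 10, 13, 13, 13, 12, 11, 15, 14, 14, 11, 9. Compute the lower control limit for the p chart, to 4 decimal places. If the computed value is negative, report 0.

0.0096

p̄ = Σdᵢ / (k·n) = 228 / (19 × 200) = 0.06000
LCL = p̄ − 3·√(p̄(1−p̄)/n) = 0.06000 − 3 × 0.01679 = 0.00962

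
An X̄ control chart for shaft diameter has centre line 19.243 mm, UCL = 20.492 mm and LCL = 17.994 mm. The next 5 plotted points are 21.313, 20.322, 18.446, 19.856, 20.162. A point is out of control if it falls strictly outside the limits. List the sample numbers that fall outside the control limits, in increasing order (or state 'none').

Compare each point to [17.994, 20.492]: sample 1 = 21.313 > UCL.

1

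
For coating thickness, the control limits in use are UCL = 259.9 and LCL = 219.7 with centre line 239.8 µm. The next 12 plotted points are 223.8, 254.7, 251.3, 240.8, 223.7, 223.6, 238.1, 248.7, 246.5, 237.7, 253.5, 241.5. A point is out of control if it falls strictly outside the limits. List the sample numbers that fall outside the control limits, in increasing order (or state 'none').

All 12 points lie within [219.7, 259.9].

none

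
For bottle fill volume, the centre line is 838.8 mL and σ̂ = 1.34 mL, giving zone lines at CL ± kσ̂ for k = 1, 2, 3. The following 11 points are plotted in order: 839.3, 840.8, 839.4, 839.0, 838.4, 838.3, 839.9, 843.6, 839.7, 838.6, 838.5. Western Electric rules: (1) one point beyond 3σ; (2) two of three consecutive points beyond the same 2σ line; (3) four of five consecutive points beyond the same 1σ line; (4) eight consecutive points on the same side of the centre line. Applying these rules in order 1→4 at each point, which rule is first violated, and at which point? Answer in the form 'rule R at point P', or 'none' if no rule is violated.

Zone of each point (C = within 1σ̂, B = 1σ̂–2σ̂, A = 2σ̂–3σ̂, * = beyond 3σ̂; sign = side of CL): 1:+C, 2:+B, 3:+C, 4:+C, 5:-C, 6:-C, 7:+C, 8:+*, 9:+C, 10:-C, 11:-C
Rule 1 (one point beyond the 3σ limits) is satisfied at point 8.

rule 1 at point 8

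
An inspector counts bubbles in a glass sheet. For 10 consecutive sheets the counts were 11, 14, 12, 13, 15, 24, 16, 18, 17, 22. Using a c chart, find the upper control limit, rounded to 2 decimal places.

c̄ = (11 + 14 + 12 + 13 + 15 + 24 + 16 + 18 + 17 + 22) / 10 = 162 / 10 = 16.2000
UCL = c̄ + 3√c̄ = 16.2000 + 3 × √16.2000 = 16.2000 + 3 × 4.0249 = 28.2748

28.27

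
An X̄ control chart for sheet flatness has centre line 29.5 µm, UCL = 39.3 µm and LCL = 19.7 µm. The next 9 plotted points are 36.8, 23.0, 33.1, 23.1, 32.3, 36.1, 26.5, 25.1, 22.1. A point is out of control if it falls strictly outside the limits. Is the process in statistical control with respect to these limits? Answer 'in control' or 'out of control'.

in control

All 9 points lie within [19.7, 39.3].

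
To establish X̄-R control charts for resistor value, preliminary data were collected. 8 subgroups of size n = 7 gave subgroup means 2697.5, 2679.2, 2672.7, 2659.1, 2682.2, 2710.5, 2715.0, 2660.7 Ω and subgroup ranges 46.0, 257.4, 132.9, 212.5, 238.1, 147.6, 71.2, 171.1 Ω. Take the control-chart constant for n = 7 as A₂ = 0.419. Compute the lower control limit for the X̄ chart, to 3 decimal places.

2617.740

X̄̄ = (2697.5 + 2679.2 + 2672.7 + 2659.1 + 2682.2 + 2710.5 + 2715.0 + 2660.7) / 8 = 21476.9000 / 8 = 2684.6125
R̄ = (46.0 + 257.4 + 132.9 + 212.5 + 238.1 + 147.6 + 71.2 + 171.1) / 8 = 1276.8000 / 8 = 159.6000
LCL = X̄̄ − A₂·R̄ = 2684.6125 − 0.419 × 159.6000 = 2617.7401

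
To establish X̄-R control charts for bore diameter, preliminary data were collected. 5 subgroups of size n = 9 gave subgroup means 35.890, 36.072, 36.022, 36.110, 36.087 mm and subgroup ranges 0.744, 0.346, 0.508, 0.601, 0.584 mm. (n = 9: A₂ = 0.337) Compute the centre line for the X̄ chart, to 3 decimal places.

36.036

X̄̄ = (35.890 + 36.072 + 36.022 + 36.110 + 36.087) / 5 = 180.1810 / 5 = 36.0362
CL = X̄̄ = 36.0362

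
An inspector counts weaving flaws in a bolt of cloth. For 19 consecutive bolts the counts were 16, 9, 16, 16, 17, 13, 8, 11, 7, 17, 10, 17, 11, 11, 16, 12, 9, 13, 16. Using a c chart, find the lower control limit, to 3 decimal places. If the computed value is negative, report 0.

c̄ = (16 + 9 + 16 + 16 + 17 + 13 + 8 + 11 + 7 + 17 + 10 + 17 + 11 + 11 + 16 + 12 + 9 + 13 + 16) / 19 = 245 / 19 = 12.8947
LCL = c̄ − 3√c̄ = 12.8947 − 3 × 3.5909 = 2.1220

2.122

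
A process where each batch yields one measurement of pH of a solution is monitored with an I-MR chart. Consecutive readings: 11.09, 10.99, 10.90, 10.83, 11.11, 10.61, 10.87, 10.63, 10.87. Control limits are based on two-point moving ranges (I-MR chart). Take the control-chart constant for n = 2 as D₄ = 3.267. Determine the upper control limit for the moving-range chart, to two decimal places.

Moving ranges: 0.10, 0.09, 0.07, 0.28, 0.50, 0.26, 0.24, 0.24; M̄R̄ = 1.7800 / 8 = 0.2225
UCL_MR = D₄·M̄R̄ = 3.267 × 0.2225 = 0.7269

0.73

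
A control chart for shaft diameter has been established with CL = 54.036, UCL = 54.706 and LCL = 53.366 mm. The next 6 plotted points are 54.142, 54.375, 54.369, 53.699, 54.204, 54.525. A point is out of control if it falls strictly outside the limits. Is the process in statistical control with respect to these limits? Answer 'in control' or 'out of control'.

All 6 points lie within [53.366, 54.706].

in control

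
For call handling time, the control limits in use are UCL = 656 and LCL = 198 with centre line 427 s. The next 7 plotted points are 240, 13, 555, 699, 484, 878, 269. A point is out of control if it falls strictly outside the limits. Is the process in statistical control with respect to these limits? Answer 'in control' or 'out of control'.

Compare each point to [198, 656]: sample 2 = 13 < LCL; sample 4 = 699 > UCL; sample 6 = 878 > UCL.

out of control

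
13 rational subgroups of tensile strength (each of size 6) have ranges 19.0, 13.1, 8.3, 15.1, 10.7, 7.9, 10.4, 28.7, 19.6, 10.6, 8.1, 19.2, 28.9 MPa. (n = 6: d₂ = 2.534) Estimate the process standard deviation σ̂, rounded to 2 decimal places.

6.06

R̄ = (19.0 + 13.1 + 8.3 + 15.1 + 10.7 + 7.9 + 10.4 + 28.7 + 19.6 + 10.6 + 8.1 + 19.2 + 28.9) / 13 = 15.3538
σ̂ = R̄ / d₂ = 15.3538 / 2.534 = 6.0591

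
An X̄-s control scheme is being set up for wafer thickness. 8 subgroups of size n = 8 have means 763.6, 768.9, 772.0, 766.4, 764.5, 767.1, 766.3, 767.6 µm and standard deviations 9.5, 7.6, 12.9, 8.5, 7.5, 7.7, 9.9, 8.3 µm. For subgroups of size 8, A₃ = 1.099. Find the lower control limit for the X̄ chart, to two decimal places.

757.17

X̄̄ = (763.6 + 768.9 + 772.0 + 766.4 + 764.5 + 767.1 + 766.3 + 767.6) / 8 = 767.0500
s̄ = (9.5 + 7.6 + 12.9 + 8.5 + 7.5 + 7.7 + 9.9 + 8.3) / 8 = 8.9875
LCL = X̄̄ − A₃·s̄ = 767.0500 − 1.099 × 8.9875 = 757.1727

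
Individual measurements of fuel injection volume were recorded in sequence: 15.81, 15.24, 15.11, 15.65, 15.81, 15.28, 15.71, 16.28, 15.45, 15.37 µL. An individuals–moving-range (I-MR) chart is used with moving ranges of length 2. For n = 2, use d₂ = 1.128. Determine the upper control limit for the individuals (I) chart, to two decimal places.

16.71

X̄ = (15.81 + 15.24 + 15.11 + 15.65 + 15.81 + 15.28 + 15.71 + 16.28 + 15.45 + 15.37) / 10 = 15.5710
Moving ranges: 0.57, 0.13, 0.54, 0.16, 0.53, 0.43, 0.57, 0.83, 0.08; M̄R̄ = 3.8400 / 9 = 0.4267
UCL = X̄ + 3·M̄R̄/d₂ = 15.5710 + 3 × 0.4267 / 1.128 = 16.7058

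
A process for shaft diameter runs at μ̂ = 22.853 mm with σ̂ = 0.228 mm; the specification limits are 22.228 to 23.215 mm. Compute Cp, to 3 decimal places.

Cp = (USL − LSL) / (6σ̂) = (23.215 − 22.228) / (6 × 0.228) = 0.9870 / 1.3680 = 0.7215

0.721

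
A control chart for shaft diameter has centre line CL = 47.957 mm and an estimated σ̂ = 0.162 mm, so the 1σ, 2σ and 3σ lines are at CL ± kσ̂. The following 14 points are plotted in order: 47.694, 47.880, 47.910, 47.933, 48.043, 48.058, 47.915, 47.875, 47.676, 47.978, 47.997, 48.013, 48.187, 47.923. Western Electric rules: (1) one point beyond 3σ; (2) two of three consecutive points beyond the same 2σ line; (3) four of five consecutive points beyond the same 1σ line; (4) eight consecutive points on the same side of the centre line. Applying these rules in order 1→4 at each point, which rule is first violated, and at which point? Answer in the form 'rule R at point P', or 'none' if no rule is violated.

none

Zone of each point (C = within 1σ̂, B = 1σ̂–2σ̂, A = 2σ̂–3σ̂, * = beyond 3σ̂; sign = side of CL): 1:-B, 2:-C, 3:-C, 4:-C, 5:+C, 6:+C, 7:-C, 8:-C, 9:-B, 10:+C, 11:+C, 12:+C, 13:+B, 14:-C
No rule fires across all 14 points.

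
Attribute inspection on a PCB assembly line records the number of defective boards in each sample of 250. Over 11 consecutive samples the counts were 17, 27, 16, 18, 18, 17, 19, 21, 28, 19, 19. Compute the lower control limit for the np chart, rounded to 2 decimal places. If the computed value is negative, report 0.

7.07

p̄ = Σdᵢ / (k·n) = 219 / (11 × 250) = 0.07964
LCL = np̄ − 3·√(np̄(1−p̄)) = 19.9091 − 3 × 4.2806 = 7.0673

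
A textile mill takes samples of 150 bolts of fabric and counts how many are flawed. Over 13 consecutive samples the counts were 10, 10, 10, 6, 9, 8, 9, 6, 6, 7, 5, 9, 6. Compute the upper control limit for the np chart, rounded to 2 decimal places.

p̄ = Σdᵢ / (k·n) = 101 / (13 × 150) = 0.05179
UCL = np̄ + 3·√(np̄(1−p̄)) = 7.7692 + 3 × √(7.7692×0.94821) = 7.7692 + 3 × 2.7142 = 15.9118

15.91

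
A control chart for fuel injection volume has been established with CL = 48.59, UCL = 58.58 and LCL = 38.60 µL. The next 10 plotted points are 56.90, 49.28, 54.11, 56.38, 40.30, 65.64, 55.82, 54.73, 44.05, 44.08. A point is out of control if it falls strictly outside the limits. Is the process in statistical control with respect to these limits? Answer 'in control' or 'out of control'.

out of control

Compare each point to [38.60, 58.58]: sample 6 = 65.64 > UCL.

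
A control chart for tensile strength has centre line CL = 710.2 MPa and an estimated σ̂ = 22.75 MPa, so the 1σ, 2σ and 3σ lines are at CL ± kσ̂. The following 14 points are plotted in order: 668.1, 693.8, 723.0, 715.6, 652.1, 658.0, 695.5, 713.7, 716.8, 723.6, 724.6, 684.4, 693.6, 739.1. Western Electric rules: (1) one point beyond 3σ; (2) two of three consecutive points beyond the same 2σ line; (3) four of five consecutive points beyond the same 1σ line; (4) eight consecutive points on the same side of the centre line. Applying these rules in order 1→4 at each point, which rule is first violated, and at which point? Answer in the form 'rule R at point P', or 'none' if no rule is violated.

Zone of each point (C = within 1σ̂, B = 1σ̂–2σ̂, A = 2σ̂–3σ̂, * = beyond 3σ̂; sign = side of CL): 1:-B, 2:-C, 3:+C, 4:+C, 5:-A, 6:-A, 7:-C, 8:+C, 9:+C, 10:+C, 11:+C, 12:-B, 13:-C, 14:+B
Rule 2 (two of three consecutive points beyond the same 2σ limit) is satisfied at point 6.

rule 2 at point 6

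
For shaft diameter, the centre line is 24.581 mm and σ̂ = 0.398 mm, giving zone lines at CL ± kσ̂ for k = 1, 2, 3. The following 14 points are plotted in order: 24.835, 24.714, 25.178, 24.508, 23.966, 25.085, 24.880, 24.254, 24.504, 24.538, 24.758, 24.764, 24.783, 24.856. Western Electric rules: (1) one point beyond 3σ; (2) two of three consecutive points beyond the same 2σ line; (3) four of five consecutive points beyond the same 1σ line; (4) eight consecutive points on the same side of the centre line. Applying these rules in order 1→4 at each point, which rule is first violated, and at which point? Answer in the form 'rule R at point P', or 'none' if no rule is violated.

Zone of each point (C = within 1σ̂, B = 1σ̂–2σ̂, A = 2σ̂–3σ̂, * = beyond 3σ̂; sign = side of CL): 1:+C, 2:+C, 3:+B, 4:-C, 5:-B, 6:+B, 7:+C, 8:-C, 9:-C, 10:-C, 11:+C, 12:+C, 13:+C, 14:+C
No rule fires across all 14 points.

none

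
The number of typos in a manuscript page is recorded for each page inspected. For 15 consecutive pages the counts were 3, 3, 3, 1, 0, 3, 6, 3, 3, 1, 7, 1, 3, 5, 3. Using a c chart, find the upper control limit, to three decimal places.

c̄ = (3 + 3 + 3 + 1 + 0 + 3 + 6 + 3 + 3 + 1 + 7 + 1 + 3 + 5 + 3) / 15 = 45 / 15 = 3.0000
UCL = c̄ + 3√c̄ = 3.0000 + 3 × √3.0000 = 3.0000 + 3 × 1.7321 = 8.1962

8.196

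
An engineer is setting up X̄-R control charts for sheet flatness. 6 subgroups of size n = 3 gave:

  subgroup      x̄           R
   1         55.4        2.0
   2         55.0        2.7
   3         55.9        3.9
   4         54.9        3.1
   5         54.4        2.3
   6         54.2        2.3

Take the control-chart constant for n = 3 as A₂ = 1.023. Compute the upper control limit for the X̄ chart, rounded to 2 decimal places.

57.75

X̄̄ = (55.4 + 55.0 + 55.9 + 54.9 + 54.4 + 54.2) / 6 = 329.8000 / 6 = 54.9667
R̄ = (2.0 + 2.7 + 3.9 + 3.1 + 2.3 + 2.3) / 6 = 16.3000 / 6 = 2.7167
UCL = X̄̄ + A₂·R̄ = 54.9667 + 1.023 × 2.7167 = 57.7458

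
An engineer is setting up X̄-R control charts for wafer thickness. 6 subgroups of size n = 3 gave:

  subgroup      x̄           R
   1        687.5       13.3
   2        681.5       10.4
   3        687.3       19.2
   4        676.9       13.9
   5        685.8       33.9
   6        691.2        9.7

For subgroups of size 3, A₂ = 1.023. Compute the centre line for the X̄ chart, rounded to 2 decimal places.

X̄̄ = (687.5 + 681.5 + 687.3 + 676.9 + 685.8 + 691.2) / 6 = 4110.2000 / 6 = 685.0333
CL = X̄̄ = 685.0333

685.03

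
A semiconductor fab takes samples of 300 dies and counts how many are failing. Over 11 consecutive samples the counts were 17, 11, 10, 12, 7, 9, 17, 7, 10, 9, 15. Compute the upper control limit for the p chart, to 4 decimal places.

p̄ = Σdᵢ / (k·n) = 124 / (11 × 300) = 0.03758
UCL = p̄ + 3·√(p̄(1−p̄)/n) = 0.03758 + 3 × √(0.03758×0.96242/300) = 0.03758 + 3 × 0.01098 = 0.07051

0.0705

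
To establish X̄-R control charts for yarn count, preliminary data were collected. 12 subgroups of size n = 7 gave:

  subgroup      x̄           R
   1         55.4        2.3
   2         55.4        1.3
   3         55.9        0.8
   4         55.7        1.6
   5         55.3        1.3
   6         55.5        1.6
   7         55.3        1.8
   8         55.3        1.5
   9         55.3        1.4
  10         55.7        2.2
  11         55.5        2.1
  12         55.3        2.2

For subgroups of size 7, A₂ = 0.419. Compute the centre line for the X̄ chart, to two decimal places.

55.47

X̄̄ = (55.4 + 55.4 + 55.9 + 55.7 + 55.3 + 55.5 + 55.3 + 55.3 + 55.3 + 55.7 + 55.5 + 55.3) / 12 = 665.6000 / 12 = 55.4667
CL = X̄̄ = 55.4667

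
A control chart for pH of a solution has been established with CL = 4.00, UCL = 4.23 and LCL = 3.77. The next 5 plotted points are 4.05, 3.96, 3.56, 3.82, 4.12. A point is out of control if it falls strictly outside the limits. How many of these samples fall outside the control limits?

1

Compare each point to [3.77, 4.23]: sample 3 = 3.56 < LCL.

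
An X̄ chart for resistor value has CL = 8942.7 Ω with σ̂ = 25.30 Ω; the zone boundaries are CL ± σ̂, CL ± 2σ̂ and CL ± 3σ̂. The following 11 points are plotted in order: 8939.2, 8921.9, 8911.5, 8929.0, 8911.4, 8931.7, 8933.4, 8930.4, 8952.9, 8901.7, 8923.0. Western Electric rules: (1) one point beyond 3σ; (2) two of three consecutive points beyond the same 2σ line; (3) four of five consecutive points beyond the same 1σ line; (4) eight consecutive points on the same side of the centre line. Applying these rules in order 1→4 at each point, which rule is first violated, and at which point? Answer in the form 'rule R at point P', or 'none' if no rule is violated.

rule 4 at point 8

Zone of each point (C = within 1σ̂, B = 1σ̂–2σ̂, A = 2σ̂–3σ̂, * = beyond 3σ̂; sign = side of CL): 1:-C, 2:-C, 3:-B, 4:-C, 5:-B, 6:-C, 7:-C, 8:-C, 9:+C, 10:-B, 11:-C
Rule 4 (eight consecutive points on the same side of the centre line) is satisfied at point 8.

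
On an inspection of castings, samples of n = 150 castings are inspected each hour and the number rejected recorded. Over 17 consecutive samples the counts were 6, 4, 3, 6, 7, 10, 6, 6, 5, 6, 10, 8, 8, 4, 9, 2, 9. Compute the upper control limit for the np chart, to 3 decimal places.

13.844

p̄ = Σdᵢ / (k·n) = 109 / (17 × 150) = 0.04275
UCL = np̄ + 3·√(np̄(1−p̄)) = 6.4118 + 3 × √(6.4118×0.95725) = 6.4118 + 3 × 2.4774 = 13.8441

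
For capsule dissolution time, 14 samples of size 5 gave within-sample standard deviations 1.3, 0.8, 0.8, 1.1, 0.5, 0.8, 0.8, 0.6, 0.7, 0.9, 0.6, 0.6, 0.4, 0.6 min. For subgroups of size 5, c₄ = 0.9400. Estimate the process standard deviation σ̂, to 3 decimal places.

s̄ = (1.3 + 0.8 + 0.8 + 1.1 + 0.5 + 0.8 + 0.8 + 0.6 + 0.7 + 0.9 + 0.6 + 0.6 + 0.4 + 0.6) / 14 = 0.7500
σ̂ = s̄ / c₄ = 0.7500 / 0.9400 = 0.7979

0.798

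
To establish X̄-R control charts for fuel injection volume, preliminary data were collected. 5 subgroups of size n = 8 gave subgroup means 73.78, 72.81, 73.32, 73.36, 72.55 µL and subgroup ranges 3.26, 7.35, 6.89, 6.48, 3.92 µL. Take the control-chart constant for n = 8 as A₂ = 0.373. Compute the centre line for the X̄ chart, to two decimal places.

X̄̄ = (73.78 + 72.81 + 73.32 + 73.36 + 72.55) / 5 = 365.8200 / 5 = 73.1640
CL = X̄̄ = 73.1640

73.16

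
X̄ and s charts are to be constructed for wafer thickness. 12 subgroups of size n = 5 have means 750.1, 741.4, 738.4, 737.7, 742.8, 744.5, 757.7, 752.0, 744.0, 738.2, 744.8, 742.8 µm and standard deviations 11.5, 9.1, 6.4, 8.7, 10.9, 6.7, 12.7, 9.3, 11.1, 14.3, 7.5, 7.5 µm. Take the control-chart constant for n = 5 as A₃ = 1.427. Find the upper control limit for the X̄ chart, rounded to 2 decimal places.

758.29

X̄̄ = (750.1 + 741.4 + 738.4 + 737.7 + 742.8 + 744.5 + 757.7 + 752.0 + 744.0 + 738.2 + 744.8 + 742.8) / 12 = 744.5333
s̄ = (11.5 + 9.1 + 6.4 + 8.7 + 10.9 + 6.7 + 12.7 + 9.3 + 11.1 + 14.3 + 7.5 + 7.5) / 12 = 9.6417
UCL = X̄̄ + A₃·s̄ = 744.5333 + 1.427 × 9.6417 = 758.2920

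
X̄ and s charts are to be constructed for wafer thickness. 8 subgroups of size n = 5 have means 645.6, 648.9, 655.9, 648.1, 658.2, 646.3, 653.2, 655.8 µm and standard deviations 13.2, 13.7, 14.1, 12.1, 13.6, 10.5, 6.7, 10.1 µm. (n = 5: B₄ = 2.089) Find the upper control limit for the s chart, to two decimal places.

s̄ = (13.2 + 13.7 + 14.1 + 12.1 + 13.6 + 10.5 + 6.7 + 10.1) / 8 = 11.7500
UCL_s = B₄·s̄ = 2.089 × 11.7500 = 24.5457

24.55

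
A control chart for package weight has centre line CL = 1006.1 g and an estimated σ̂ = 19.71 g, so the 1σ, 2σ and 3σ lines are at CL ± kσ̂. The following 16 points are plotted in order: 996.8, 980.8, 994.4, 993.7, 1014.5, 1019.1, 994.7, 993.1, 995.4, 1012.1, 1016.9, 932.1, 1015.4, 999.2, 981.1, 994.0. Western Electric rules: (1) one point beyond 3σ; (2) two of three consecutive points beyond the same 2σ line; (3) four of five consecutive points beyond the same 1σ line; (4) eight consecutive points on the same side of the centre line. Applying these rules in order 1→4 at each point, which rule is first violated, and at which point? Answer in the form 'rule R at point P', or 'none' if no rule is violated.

rule 1 at point 12

Zone of each point (C = within 1σ̂, B = 1σ̂–2σ̂, A = 2σ̂–3σ̂, * = beyond 3σ̂; sign = side of CL): 1:-C, 2:-B, 3:-C, 4:-C, 5:+C, 6:+C, 7:-C, 8:-C, 9:-C, 10:+C, 11:+C, 12:-*, 13:+C, 14:-C, 15:-B, 16:-C
Rule 1 (one point beyond the 3σ limits) is satisfied at point 12.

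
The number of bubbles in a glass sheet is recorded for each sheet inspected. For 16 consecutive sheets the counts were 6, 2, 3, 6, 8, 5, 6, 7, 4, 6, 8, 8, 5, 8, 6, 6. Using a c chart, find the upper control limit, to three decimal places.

c̄ = (6 + 2 + 3 + 6 + 8 + 5 + 6 + 7 + 4 + 6 + 8 + 8 + 5 + 8 + 6 + 6) / 16 = 94 / 16 = 5.8750
UCL = c̄ + 3√c̄ = 5.8750 + 3 × √5.8750 = 5.8750 + 3 × 2.4238 = 13.1465

13.147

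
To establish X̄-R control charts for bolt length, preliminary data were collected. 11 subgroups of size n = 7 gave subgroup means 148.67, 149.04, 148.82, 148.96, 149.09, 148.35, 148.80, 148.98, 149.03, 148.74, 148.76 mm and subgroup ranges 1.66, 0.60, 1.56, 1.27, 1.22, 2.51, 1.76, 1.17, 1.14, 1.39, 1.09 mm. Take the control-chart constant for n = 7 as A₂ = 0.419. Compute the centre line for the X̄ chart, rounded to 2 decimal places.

X̄̄ = (148.67 + 149.04 + 148.82 + 148.96 + 149.09 + 148.35 + 148.80 + 148.98 + 149.03 + 148.74 + 148.76) / 11 = 1637.2400 / 11 = 148.8400
CL = X̄̄ = 148.8400

148.84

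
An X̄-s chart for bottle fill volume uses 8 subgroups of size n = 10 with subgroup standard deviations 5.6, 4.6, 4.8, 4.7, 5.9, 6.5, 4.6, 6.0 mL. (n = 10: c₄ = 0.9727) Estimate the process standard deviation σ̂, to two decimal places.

5.49

s̄ = (5.6 + 4.6 + 4.8 + 4.7 + 5.9 + 6.5 + 4.6 + 6.0) / 8 = 5.3375
σ̂ = s̄ / c₄ = 5.3375 / 0.9727 = 5.4873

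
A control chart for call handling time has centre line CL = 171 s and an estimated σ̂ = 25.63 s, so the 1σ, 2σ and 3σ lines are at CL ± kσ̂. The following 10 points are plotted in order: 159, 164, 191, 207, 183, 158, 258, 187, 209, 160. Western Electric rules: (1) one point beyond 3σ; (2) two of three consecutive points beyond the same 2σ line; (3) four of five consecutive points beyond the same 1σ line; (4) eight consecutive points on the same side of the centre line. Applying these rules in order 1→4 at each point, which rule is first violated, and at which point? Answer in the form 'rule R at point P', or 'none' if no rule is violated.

rule 1 at point 7

Zone of each point (C = within 1σ̂, B = 1σ̂–2σ̂, A = 2σ̂–3σ̂, * = beyond 3σ̂; sign = side of CL): 1:-C, 2:-C, 3:+C, 4:+B, 5:+C, 6:-C, 7:+*, 8:+C, 9:+B, 10:-C
Rule 1 (one point beyond the 3σ limits) is satisfied at point 7.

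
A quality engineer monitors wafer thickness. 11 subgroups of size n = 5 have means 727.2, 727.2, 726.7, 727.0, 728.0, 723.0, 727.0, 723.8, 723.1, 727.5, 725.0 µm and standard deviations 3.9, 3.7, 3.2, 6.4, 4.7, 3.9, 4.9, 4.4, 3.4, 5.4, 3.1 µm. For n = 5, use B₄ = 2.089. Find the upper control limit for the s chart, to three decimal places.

8.926

s̄ = (3.9 + 3.7 + 3.2 + 6.4 + 4.7 + 3.9 + 4.9 + 4.4 + 3.4 + 5.4 + 3.1) / 11 = 4.2727
UCL_s = B₄·s̄ = 2.089 × 4.2727 = 8.9257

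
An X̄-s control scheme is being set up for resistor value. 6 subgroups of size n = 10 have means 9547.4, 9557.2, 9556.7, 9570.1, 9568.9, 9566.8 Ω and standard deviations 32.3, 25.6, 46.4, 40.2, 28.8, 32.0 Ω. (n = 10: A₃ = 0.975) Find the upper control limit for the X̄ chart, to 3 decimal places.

X̄̄ = (9547.4 + 9557.2 + 9556.7 + 9570.1 + 9568.9 + 9566.8) / 6 = 9561.1833
s̄ = (32.3 + 25.6 + 46.4 + 40.2 + 28.8 + 32.0) / 6 = 34.2167
UCL = X̄̄ + A₃·s̄ = 9561.1833 + 0.975 × 34.2167 = 9594.5446

9594.545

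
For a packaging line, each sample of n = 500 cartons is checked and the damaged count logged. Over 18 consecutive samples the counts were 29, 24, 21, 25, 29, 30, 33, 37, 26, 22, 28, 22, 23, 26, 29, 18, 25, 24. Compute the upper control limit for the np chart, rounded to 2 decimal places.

41.11

p̄ = Σdᵢ / (k·n) = 471 / (18 × 500) = 0.05233
UCL = np̄ + 3·√(np̄(1−p̄)) = 26.1667 + 3 × √(26.1667×0.94767) = 26.1667 + 3 × 4.9797 = 41.1057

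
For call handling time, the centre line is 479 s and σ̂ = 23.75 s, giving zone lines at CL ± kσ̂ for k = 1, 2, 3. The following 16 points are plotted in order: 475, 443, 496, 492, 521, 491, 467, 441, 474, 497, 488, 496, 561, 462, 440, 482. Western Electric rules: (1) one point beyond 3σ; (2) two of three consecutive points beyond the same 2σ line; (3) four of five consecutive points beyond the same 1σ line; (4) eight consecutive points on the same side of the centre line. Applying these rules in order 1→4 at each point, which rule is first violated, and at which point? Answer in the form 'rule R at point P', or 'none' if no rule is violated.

Zone of each point (C = within 1σ̂, B = 1σ̂–2σ̂, A = 2σ̂–3σ̂, * = beyond 3σ̂; sign = side of CL): 1:-C, 2:-B, 3:+C, 4:+C, 5:+B, 6:+C, 7:-C, 8:-B, 9:-C, 10:+C, 11:+C, 12:+C, 13:+*, 14:-C, 15:-B, 16:+C
Rule 1 (one point beyond the 3σ limits) is satisfied at point 13.

rule 1 at point 13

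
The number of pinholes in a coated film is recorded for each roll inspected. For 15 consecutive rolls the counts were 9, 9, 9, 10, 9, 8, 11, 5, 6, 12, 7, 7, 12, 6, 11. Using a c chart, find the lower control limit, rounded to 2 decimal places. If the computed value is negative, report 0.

0.00

c̄ = (9 + 9 + 9 + 10 + 9 + 8 + 11 + 5 + 6 + 12 + 7 + 7 + 12 + 6 + 11) / 15 = 131 / 15 = 8.7333
LCL = c̄ − 3√c̄ = 8.7333 − 3 × 2.9552 = -0.1323 → 0 (cannot be negative)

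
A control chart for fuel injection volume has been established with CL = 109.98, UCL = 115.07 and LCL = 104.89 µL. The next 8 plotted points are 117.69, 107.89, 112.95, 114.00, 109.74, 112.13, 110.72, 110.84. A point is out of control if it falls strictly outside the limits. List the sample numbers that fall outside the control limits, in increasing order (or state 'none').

Compare each point to [104.89, 115.07]: sample 1 = 117.69 > UCL.

1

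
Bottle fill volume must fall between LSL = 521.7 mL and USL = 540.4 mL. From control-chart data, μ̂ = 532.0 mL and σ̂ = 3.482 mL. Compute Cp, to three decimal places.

0.895

Cp = (USL − LSL) / (6σ̂) = (540.4 − 521.7) / (6 × 3.482) = 18.7000 / 20.8920 = 0.8951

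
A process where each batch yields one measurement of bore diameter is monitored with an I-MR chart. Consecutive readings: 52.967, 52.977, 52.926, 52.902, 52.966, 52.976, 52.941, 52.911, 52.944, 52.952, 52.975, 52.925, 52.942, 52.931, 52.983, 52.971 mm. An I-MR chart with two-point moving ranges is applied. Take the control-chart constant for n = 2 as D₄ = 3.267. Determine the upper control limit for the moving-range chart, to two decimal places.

0.09

Moving ranges: 0.010, 0.051, 0.024, 0.064, 0.010, 0.035, 0.030, 0.033, 0.008, 0.023, 0.050, 0.017, 0.011, 0.052, 0.012; M̄R̄ = 0.4300 / 15 = 0.0287
UCL_MR = D₄·M̄R̄ = 3.267 × 0.0287 = 0.0937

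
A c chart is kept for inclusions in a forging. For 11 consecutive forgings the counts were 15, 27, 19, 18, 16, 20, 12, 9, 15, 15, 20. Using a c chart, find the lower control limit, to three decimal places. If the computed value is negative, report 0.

4.573

c̄ = (15 + 27 + 19 + 18 + 16 + 20 + 12 + 9 + 15 + 15 + 20) / 11 = 186 / 11 = 16.9091
LCL = c̄ − 3√c̄ = 16.9091 − 3 × 4.1121 = 4.5729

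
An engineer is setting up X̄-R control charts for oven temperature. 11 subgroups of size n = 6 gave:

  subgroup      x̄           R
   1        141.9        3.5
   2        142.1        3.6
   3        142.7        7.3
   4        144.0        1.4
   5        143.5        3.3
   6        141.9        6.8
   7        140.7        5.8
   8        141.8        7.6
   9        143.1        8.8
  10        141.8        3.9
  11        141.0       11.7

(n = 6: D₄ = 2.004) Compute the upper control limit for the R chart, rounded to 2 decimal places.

R̄ = (3.5 + 3.6 + 7.3 + 1.4 + 3.3 + 6.8 + 5.8 + 7.6 + 8.8 + 3.9 + 11.7) / 11 = 63.7000 / 11 = 5.7909
UCL_R = D₄·R̄ = 2.004 × 5.7909 = 11.6050

11.60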